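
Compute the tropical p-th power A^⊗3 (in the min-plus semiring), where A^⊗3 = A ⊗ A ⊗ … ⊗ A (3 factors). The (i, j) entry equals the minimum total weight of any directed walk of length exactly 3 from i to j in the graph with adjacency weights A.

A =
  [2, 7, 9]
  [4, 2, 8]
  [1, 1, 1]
A^⊗3 =
  [6, 11, 11]
  [8, 6, 10]
  [3, 3, 3]

Each entry (A^⊗3)_ij equals the minimum over all length-3 walks i = v_0 → v_1 → … → v_3 = j of Σ_t A[v_t][v_{t+1}]. For example, for (i, j) = (0, 2) we minimise over 9 possible intermediate vertex sequences; the minimum is 11, attained along the walk 0 → 2 → 2 → 2.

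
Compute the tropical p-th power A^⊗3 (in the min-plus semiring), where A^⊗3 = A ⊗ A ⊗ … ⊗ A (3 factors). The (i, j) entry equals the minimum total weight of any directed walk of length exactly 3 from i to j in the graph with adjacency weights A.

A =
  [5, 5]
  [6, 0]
A^⊗3 =
  [11, 5]
  [6, 0]

Each entry (A^⊗3)_ij equals the minimum over all length-3 walks i = v_0 → v_1 → … → v_3 = j of Σ_t A[v_t][v_{t+1}]. For example, for (i, j) = (0, 1) we minimise over 4 possible intermediate vertex sequences; the minimum is 5, attained along the walk 0 → 1 → 1 → 1.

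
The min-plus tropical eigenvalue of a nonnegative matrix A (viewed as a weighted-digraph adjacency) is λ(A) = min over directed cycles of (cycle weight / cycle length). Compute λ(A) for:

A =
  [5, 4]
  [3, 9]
λ(A) = 7/2

Enumerate directed cycles and compute their means (weight / length). Sample:
  cycle 0 → 0: weight = 5, length = 1, mean = 5/1 ≈ 5.000
  cycle 1 → 1: weight = 9, length = 1, mean = 9/1 ≈ 9.000
  cycle 0 → 1 → 0: weight = 7, length = 2, mean = 7/2 ≈ 3.500
  cycle 1 → 0 → 1: weight = 7, length = 2, mean = 7/2 ≈ 3.500
Minimum mean = 3.500, attained e.g. along the cycle 0 → 1 → 0 with weight 7 and length 2. So λ(A) = 7/2 = 7/2.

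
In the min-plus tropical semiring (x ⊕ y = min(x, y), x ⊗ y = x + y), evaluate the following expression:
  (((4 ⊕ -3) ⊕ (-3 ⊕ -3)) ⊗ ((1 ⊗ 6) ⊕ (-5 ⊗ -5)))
(((4 ⊕ -3) ⊕ (-3 ⊕ -3)) ⊗ ((1 ⊗ 6) ⊕ (-5 ⊗ -5))) = -13

Expand innermost to outermost. Recall ⊕ takes the minimum of its arguments and ⊗ takes their sum. Working out the expression (((4 ⊕ -3) ⊕ (-3 ⊕ -3)) ⊗ ((1 ⊗ 6) ⊕ (-5 ⊗ -5))) gives -13.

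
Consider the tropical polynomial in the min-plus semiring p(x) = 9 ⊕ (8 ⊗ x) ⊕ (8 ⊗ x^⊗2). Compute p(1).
p(1) = 9

A tropical monomial a ⊗ x^⊗i evaluates to a + i · x. Evaluating each term at x = 1:
  Term 0 contributes 9 + 0 · 1 = 9
  Term 1 contributes 8 + 1 · 1 = 9
  Term 2 contributes 8 + 2 · 1 = 10
p(1) = ⊕ of these = min[9, 9, 10] = 9.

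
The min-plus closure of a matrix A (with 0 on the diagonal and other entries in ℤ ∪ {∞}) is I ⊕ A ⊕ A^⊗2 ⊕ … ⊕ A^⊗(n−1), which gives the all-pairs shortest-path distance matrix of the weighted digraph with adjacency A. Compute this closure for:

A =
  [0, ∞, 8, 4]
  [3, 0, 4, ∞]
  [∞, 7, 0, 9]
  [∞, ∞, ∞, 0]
Closure =
  [0, 15, 8, 4]
  [3, 0, 4, 7]
  [10, 7, 0, 9]
  [∞, ∞, ∞, 0]

This is the Floyd-Warshall all-pairs shortest-path computation. For each intermediate vertex k = 0, 1, …, 3, update dist[i][j] ← min(dist[i][j], dist[i][k] + dist[k][j]). The final matrix gives, for each (i, j), the minimum total weight of any directed path from i to j (possibly empty when i = j).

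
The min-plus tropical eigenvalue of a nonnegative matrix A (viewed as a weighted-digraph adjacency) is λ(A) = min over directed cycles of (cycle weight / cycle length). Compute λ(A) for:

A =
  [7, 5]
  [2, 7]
λ(A) = 7/2

Enumerate directed cycles and compute their means (weight / length). Sample:
  cycle 0 → 0: weight = 7, length = 1, mean = 7/1 ≈ 7.000
  cycle 1 → 1: weight = 7, length = 1, mean = 7/1 ≈ 7.000
  cycle 0 → 1 → 0: weight = 7, length = 2, mean = 7/2 ≈ 3.500
  cycle 1 → 0 → 1: weight = 7, length = 2, mean = 7/2 ≈ 3.500
Minimum mean = 3.500, attained e.g. along the cycle 0 → 1 → 0 with weight 7 and length 2. So λ(A) = 7/2 = 7/2.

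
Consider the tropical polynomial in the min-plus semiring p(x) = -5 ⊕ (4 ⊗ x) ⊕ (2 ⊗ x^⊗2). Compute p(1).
p(1) = -5

A tropical monomial a ⊗ x^⊗i evaluates to a + i · x. Evaluating each term at x = 1:
  Term 0 contributes -5 + 0 · 1 = -5
  Term 1 contributes 4 + 1 · 1 = 5
  Term 2 contributes 2 + 2 · 1 = 4
p(1) = ⊕ of these = min[-5, 5, 4] = -5.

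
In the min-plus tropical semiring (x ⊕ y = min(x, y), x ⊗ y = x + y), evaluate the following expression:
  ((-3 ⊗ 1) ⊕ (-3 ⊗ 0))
((-3 ⊗ 1) ⊕ (-3 ⊗ 0)) = -3

Expand innermost to outermost. Recall ⊕ takes the minimum of its arguments and ⊗ takes their sum. Working out the expression ((-3 ⊗ 1) ⊕ (-3 ⊗ 0)) gives -3.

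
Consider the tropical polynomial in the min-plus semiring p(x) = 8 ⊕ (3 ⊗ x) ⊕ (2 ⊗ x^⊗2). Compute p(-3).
p(-3) = -4

A tropical monomial a ⊗ x^⊗i evaluates to a + i · x. Evaluating each term at x = -3:
  Term 0 contributes 8 + 0 · -3 = 8
  Term 1 contributes 3 + 1 · -3 = 0
  Term 2 contributes 2 + 2 · -3 = -4
p(-3) = ⊕ of these = min[8, 0, -4] = -4.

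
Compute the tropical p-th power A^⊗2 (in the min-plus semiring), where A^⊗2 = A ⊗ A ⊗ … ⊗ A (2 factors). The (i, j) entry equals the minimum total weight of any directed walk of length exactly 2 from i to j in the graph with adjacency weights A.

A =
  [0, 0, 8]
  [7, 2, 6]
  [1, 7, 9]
A^⊗2 =
  [0, 0, 6]
  [7, 4, 8]
  [1, 1, 9]

Each entry (A^⊗2)_ij equals the minimum over all length-2 walks i = v_0 → v_1 → … → v_2 = j of Σ_t A[v_t][v_{t+1}]. For example, for (i, j) = (0, 2) we minimise over 3 possible intermediate vertex sequences; the minimum is 6, attained along the walk 0 → 1 → 2.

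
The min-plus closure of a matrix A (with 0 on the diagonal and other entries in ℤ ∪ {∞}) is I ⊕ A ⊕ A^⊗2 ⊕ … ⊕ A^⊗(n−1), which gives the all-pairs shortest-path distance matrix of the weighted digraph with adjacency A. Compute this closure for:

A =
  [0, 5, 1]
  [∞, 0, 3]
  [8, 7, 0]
Closure =
  [0, 5, 1]
  [11, 0, 3]
  [8, 7, 0]

This is the Floyd-Warshall all-pairs shortest-path computation. For each intermediate vertex k = 0, 1, …, 2, update dist[i][j] ← min(dist[i][j], dist[i][k] + dist[k][j]). The final matrix gives, for each (i, j), the minimum total weight of any directed path from i to j (possibly empty when i = j).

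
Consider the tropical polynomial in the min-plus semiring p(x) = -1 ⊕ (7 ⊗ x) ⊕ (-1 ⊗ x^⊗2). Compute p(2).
p(2) = -1

A tropical monomial a ⊗ x^⊗i evaluates to a + i · x. Evaluating each term at x = 2:
  Term 0 contributes -1 + 0 · 2 = -1
  Term 1 contributes 7 + 1 · 2 = 9
  Term 2 contributes -1 + 2 · 2 = 3
p(2) = ⊕ of these = min[-1, 9, 3] = -1.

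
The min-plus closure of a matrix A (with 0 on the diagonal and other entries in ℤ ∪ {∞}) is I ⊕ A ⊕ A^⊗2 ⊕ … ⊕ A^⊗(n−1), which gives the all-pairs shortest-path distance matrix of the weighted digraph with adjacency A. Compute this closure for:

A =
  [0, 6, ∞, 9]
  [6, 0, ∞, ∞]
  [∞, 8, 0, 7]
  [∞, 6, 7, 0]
Closure =
  [0, 6, 16, 9]
  [6, 0, 22, 15]
  [14, 8, 0, 7]
  [12, 6, 7, 0]

This is the Floyd-Warshall all-pairs shortest-path computation. For each intermediate vertex k = 0, 1, …, 3, update dist[i][j] ← min(dist[i][j], dist[i][k] + dist[k][j]). The final matrix gives, for each (i, j), the minimum total weight of any directed path from i to j (possibly empty when i = j).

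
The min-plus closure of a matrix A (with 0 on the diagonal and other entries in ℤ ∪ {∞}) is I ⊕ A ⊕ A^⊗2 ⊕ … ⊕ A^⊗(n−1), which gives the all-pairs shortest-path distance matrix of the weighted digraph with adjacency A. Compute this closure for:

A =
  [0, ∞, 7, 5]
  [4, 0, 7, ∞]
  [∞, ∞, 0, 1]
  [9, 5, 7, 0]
Closure =
  [0, 10, 7, 5]
  [4, 0, 7, 8]
  [10, 6, 0, 1]
  [9, 5, 7, 0]

This is the Floyd-Warshall all-pairs shortest-path computation. For each intermediate vertex k = 0, 1, …, 3, update dist[i][j] ← min(dist[i][j], dist[i][k] + dist[k][j]). The final matrix gives, for each (i, j), the minimum total weight of any directed path from i to j (possibly empty when i = j).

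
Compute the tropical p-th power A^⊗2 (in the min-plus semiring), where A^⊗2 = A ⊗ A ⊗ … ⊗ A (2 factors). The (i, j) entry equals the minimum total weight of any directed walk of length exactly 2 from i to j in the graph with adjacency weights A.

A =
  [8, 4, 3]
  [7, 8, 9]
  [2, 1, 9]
A^⊗2 =
  [5, 4, 11]
  [11, 10, 10]
  [8, 6, 5]

Each entry (A^⊗2)_ij equals the minimum over all length-2 walks i = v_0 → v_1 → … → v_2 = j of Σ_t A[v_t][v_{t+1}]. For example, for (i, j) = (0, 2) we minimise over 3 possible intermediate vertex sequences; the minimum is 11, attained along the walk 0 → 0 → 2.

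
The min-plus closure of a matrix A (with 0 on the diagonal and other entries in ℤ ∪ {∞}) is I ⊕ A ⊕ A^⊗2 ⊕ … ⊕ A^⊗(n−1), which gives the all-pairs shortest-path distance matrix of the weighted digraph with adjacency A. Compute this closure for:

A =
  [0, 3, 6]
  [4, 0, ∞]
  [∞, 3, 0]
Closure =
  [0, 3, 6]
  [4, 0, 10]
  [7, 3, 0]

This is the Floyd-Warshall all-pairs shortest-path computation. For each intermediate vertex k = 0, 1, …, 2, update dist[i][j] ← min(dist[i][j], dist[i][k] + dist[k][j]). The final matrix gives, for each (i, j), the minimum total weight of any directed path from i to j (possibly empty when i = j).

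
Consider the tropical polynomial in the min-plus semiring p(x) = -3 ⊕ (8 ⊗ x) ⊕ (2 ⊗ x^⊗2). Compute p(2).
p(2) = -3

A tropical monomial a ⊗ x^⊗i evaluates to a + i · x. Evaluating each term at x = 2:
  Term 0 contributes -3 + 0 · 2 = -3
  Term 1 contributes 8 + 1 · 2 = 10
  Term 2 contributes 2 + 2 · 2 = 6
p(2) = ⊕ of these = min[-3, 10, 6] = -3.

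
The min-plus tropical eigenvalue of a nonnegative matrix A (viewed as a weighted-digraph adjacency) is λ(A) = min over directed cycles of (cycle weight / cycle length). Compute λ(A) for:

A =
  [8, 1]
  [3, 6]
λ(A) = 2

Enumerate directed cycles and compute their means (weight / length). Sample:
  cycle 0 → 0: weight = 8, length = 1, mean = 8/1 ≈ 8.000
  cycle 1 → 1: weight = 6, length = 1, mean = 6/1 ≈ 6.000
  cycle 0 → 1 → 0: weight = 4, length = 2, mean = 4/2 ≈ 2.000
  cycle 1 → 0 → 1: weight = 4, length = 2, mean = 4/2 ≈ 2.000
Minimum mean = 2.000, attained e.g. along the cycle 0 → 1 → 0 with weight 4 and length 2. So λ(A) = 4/2 = 2.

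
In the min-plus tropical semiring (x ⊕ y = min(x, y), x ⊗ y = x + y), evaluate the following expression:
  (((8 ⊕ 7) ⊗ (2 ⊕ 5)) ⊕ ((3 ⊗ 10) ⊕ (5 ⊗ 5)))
(((8 ⊕ 7) ⊗ (2 ⊕ 5)) ⊕ ((3 ⊗ 10) ⊕ (5 ⊗ 5))) = 9

Expand innermost to outermost. Recall ⊕ takes the minimum of its arguments and ⊗ takes their sum. Working out the expression (((8 ⊕ 7) ⊗ (2 ⊕ 5)) ⊕ ((3 ⊗ 10) ⊕ (5 ⊗ 5))) gives 9.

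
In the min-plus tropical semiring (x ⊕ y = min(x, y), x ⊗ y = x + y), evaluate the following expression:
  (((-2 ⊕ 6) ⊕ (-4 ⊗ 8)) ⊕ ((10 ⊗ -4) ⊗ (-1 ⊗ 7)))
(((-2 ⊕ 6) ⊕ (-4 ⊗ 8)) ⊕ ((10 ⊗ -4) ⊗ (-1 ⊗ 7))) = -2

Expand innermost to outermost. Recall ⊕ takes the minimum of its arguments and ⊗ takes their sum. Working out the expression (((-2 ⊕ 6) ⊕ (-4 ⊗ 8)) ⊕ ((10 ⊗ -4) ⊗ (-1 ⊗ 7))) gives -2.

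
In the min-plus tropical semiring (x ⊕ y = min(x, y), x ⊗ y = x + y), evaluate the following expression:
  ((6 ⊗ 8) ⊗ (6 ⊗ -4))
((6 ⊗ 8) ⊗ (6 ⊗ -4)) = 16

Expand innermost to outermost. Recall ⊕ takes the minimum of its arguments and ⊗ takes their sum. Working out the expression ((6 ⊗ 8) ⊗ (6 ⊗ -4)) gives 16.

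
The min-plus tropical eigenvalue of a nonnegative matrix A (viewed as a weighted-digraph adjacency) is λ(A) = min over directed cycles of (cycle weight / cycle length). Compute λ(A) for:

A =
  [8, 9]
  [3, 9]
λ(A) = 6

Enumerate directed cycles and compute their means (weight / length). Sample:
  cycle 0 → 0: weight = 8, length = 1, mean = 8/1 ≈ 8.000
  cycle 1 → 1: weight = 9, length = 1, mean = 9/1 ≈ 9.000
  cycle 0 → 1 → 0: weight = 12, length = 2, mean = 12/2 ≈ 6.000
  cycle 1 → 0 → 1: weight = 12, length = 2, mean = 12/2 ≈ 6.000
Minimum mean = 6.000, attained e.g. along the cycle 0 → 1 → 0 with weight 12 and length 2. So λ(A) = 12/2 = 6.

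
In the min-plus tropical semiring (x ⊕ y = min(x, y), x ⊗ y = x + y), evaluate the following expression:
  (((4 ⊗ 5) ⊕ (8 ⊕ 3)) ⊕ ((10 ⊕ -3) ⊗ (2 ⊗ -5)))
(((4 ⊗ 5) ⊕ (8 ⊕ 3)) ⊕ ((10 ⊕ -3) ⊗ (2 ⊗ -5))) = -6

Expand innermost to outermost. Recall ⊕ takes the minimum of its arguments and ⊗ takes their sum. Working out the expression (((4 ⊗ 5) ⊕ (8 ⊕ 3)) ⊕ ((10 ⊕ -3) ⊗ (2 ⊗ -5))) gives -6.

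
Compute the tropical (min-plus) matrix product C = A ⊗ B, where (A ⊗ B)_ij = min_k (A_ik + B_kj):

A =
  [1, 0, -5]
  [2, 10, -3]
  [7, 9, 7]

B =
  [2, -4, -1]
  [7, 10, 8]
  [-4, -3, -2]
A ⊗ B =
  [-9, -8, -7]
  [-7, -6, -5]
  [3, 3, 5]

Apply the min-plus product entry-by-entry:
  C[0][0] = min over k of (A[0][0] + B[0][0] = 1 + 2 = 3, A[0][1] + B[1][0] = 0 + 7 = 7, A[0][2] + B[2][0] = -5 + -4 = -9) = -9 (attained at k = 2)
  C[0][1] = min over k of (A[0][0] + B[0][1] = 1 + -4 = -3, A[0][1] + B[1][1] = 0 + 10 = 10, A[0][2] + B[2][1] = -5 + -3 = -8) = -8 (attained at k = 2)
  C[0][2] = min over k of (A[0][0] + B[0][2] = 1 + -1 = 0, A[0][1] + B[1][2] = 0 + 8 = 8, A[0][2] + B[2][2] = -5 + -2 = -7) = -7 (attained at k = 2)
  C[1][0] = min over k of (A[1][0] + B[0][0] = 2 + 2 = 4, A[1][1] + B[1][0] = 10 + 7 = 17, A[1][2] + B[2][0] = -3 + -4 = -7) = -7 (attained at k = 2)
  C[1][1] = min over k of (A[1][0] + B[0][1] = 2 + -4 = -2, A[1][1] + B[1][1] = 10 + 10 = 20, A[1][2] + B[2][1] = -3 + -3 = -6) = -6 (attained at k = 2)
  C[1][2] = min over k of (A[1][0] + B[0][2] = 2 + -1 = 1, A[1][1] + B[1][2] = 10 + 8 = 18, A[1][2] + B[2][2] = -3 + -2 = -5) = -5 (attained at k = 2)
  C[2][0] = min over k of (A[2][0] + B[0][0] = 7 + 2 = 9, A[2][1] + B[1][0] = 9 + 7 = 16, A[2][2] + B[2][0] = 7 + -4 = 3) = 3 (attained at k = 2)
  C[2][1] = min over k of (A[2][0] + B[0][1] = 7 + -4 = 3, A[2][1] + B[1][1] = 9 + 10 = 19, A[2][2] + B[2][1] = 7 + -3 = 4) = 3 (attained at k = 0)
  C[2][2] = min over k of (A[2][0] + B[0][2] = 7 + -1 = 6, A[2][1] + B[1][2] = 9 + 8 = 17, A[2][2] + B[2][2] = 7 + -2 = 5) = 5 (attained at k = 2)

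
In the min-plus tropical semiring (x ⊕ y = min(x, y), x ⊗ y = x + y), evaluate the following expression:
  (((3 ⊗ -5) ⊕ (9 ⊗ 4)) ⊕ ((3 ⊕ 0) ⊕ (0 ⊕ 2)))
(((3 ⊗ -5) ⊕ (9 ⊗ 4)) ⊕ ((3 ⊕ 0) ⊕ (0 ⊕ 2))) = -2

Expand innermost to outermost. Recall ⊕ takes the minimum of its arguments and ⊗ takes their sum. Working out the expression (((3 ⊗ -5) ⊕ (9 ⊗ 4)) ⊕ ((3 ⊕ 0) ⊕ (0 ⊕ 2))) gives -2.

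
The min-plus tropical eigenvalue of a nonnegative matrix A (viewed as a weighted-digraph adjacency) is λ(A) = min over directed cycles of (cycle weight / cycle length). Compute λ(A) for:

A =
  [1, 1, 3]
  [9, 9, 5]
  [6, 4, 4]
λ(A) = 1

Enumerate directed cycles and compute their means (weight / length). Sample:
  cycle 0 → 0: weight = 1, length = 1, mean = 1/1 ≈ 1.000
  cycle 1 → 1: weight = 9, length = 1, mean = 9/1 ≈ 9.000
  cycle 2 → 2: weight = 4, length = 1, mean = 4/1 ≈ 4.000
  cycle 0 → 1 → 0: weight = 10, length = 2, mean = 10/2 ≈ 5.000
  cycle 0 → 2 → 0: weight = 9, length = 2, mean = 9/2 ≈ 4.500
  cycle 1 → 0 → 1: weight = 10, length = 2, mean = 10/2 ≈ 5.000
Minimum mean = 1.000, attained e.g. along the cycle 0 → 0 with weight 1 and length 1. So λ(A) = 1/1 = 1.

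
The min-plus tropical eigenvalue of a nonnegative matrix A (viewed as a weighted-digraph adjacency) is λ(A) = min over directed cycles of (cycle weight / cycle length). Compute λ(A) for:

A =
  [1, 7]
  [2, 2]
λ(A) = 1

Enumerate directed cycles and compute their means (weight / length). Sample:
  cycle 0 → 0: weight = 1, length = 1, mean = 1/1 ≈ 1.000
  cycle 1 → 1: weight = 2, length = 1, mean = 2/1 ≈ 2.000
  cycle 0 → 1 → 0: weight = 9, length = 2, mean = 9/2 ≈ 4.500
  cycle 1 → 0 → 1: weight = 9, length = 2, mean = 9/2 ≈ 4.500
Minimum mean = 1.000, attained e.g. along the cycle 0 → 0 with weight 1 and length 1. So λ(A) = 1/1 = 1.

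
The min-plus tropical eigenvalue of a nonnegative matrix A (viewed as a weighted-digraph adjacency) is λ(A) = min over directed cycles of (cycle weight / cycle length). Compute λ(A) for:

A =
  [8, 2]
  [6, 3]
λ(A) = 3

Enumerate directed cycles and compute their means (weight / length). Sample:
  cycle 0 → 0: weight = 8, length = 1, mean = 8/1 ≈ 8.000
  cycle 1 → 1: weight = 3, length = 1, mean = 3/1 ≈ 3.000
  cycle 0 → 1 → 0: weight = 8, length = 2, mean = 8/2 ≈ 4.000
  cycle 1 → 0 → 1: weight = 8, length = 2, mean = 8/2 ≈ 4.000
Minimum mean = 3.000, attained e.g. along the cycle 1 → 1 with weight 3 and length 1. So λ(A) = 3/1 = 3.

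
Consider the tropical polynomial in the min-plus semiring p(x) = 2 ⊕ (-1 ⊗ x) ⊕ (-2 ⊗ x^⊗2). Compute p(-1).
p(-1) = -4

A tropical monomial a ⊗ x^⊗i evaluates to a + i · x. Evaluating each term at x = -1:
  Term 0 contributes 2 + 0 · -1 = 2
  Term 1 contributes -1 + 1 · -1 = -2
  Term 2 contributes -2 + 2 · -1 = -4
p(-1) = ⊕ of these = min[2, -2, -4] = -4.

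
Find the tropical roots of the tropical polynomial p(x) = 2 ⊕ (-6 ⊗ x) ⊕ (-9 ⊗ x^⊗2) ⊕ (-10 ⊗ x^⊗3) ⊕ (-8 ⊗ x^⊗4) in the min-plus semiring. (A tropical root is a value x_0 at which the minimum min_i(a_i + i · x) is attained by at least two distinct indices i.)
Roots: {-2, 1, 3, 8}

Each tropical root is a break point of the lower envelope of the lines y = a_i + i · x (there are 5 lines, with slopes 0, 1, ..., 4). Only the lines that attain the minimum somewhere contribute to roots; other lines are dominated. Here the surviving (envelope) indices are i = 4, i = 3, i = 2, i = 1, i = 0.
Intersections between consecutive envelope lines give the roots: for adjacent envelope indices i < j the intersection is x = (a_i − a_j) / (j − i). Reading off the sorted break points: {-2, 1, 3, 8}.
Verification: at each break x_0, at least two indices attain the minimum of min_i(a_i + i · x_0).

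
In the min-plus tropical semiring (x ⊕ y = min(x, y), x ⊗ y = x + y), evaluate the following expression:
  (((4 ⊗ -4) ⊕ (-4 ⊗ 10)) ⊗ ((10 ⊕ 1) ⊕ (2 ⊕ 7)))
(((4 ⊗ -4) ⊕ (-4 ⊗ 10)) ⊗ ((10 ⊕ 1) ⊕ (2 ⊕ 7))) = 1

Expand innermost to outermost. Recall ⊕ takes the minimum of its arguments and ⊗ takes their sum. Working out the expression (((4 ⊗ -4) ⊕ (-4 ⊗ 10)) ⊗ ((10 ⊕ 1) ⊕ (2 ⊕ 7))) gives 1.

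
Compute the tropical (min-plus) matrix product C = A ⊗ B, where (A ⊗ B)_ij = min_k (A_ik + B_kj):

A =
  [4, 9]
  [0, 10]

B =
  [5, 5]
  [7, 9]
A ⊗ B =
  [9, 9]
  [5, 5]

Apply the min-plus product entry-by-entry:
  C[0][0] = min over k of (A[0][0] + B[0][0] = 4 + 5 = 9, A[0][1] + B[1][0] = 9 + 7 = 16) = 9 (attained at k = 0)
  C[0][1] = min over k of (A[0][0] + B[0][1] = 4 + 5 = 9, A[0][1] + B[1][1] = 9 + 9 = 18) = 9 (attained at k = 0)
  C[1][0] = min over k of (A[1][0] + B[0][0] = 0 + 5 = 5, A[1][1] + B[1][0] = 10 + 7 = 17) = 5 (attained at k = 0)
  C[1][1] = min over k of (A[1][0] + B[0][1] = 0 + 5 = 5, A[1][1] + B[1][1] = 10 + 9 = 19) = 5 (attained at k = 0)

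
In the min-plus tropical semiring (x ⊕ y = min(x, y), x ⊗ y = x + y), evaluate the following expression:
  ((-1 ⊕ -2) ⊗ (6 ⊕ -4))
((-1 ⊕ -2) ⊗ (6 ⊕ -4)) = -6

Expand innermost to outermost. Recall ⊕ takes the minimum of its arguments and ⊗ takes their sum. Working out the expression ((-1 ⊕ -2) ⊗ (6 ⊕ -4)) gives -6.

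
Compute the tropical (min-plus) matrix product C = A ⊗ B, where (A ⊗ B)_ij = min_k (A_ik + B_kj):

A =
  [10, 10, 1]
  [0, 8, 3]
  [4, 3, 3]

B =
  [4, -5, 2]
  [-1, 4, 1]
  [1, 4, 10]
A ⊗ B =
  [2, 5, 11]
  [4, -5, 2]
  [2, -1, 4]

Apply the min-plus product entry-by-entry:
  C[0][0] = min over k of (A[0][0] + B[0][0] = 10 + 4 = 14, A[0][1] + B[1][0] = 10 + -1 = 9, A[0][2] + B[2][0] = 1 + 1 = 2) = 2 (attained at k = 2)
  C[0][1] = min over k of (A[0][0] + B[0][1] = 10 + -5 = 5, A[0][1] + B[1][1] = 10 + 4 = 14, A[0][2] + B[2][1] = 1 + 4 = 5) = 5 (attained at k = 0)
  C[0][2] = min over k of (A[0][0] + B[0][2] = 10 + 2 = 12, A[0][1] + B[1][2] = 10 + 1 = 11, A[0][2] + B[2][2] = 1 + 10 = 11) = 11 (attained at k = 1)
  C[1][0] = min over k of (A[1][0] + B[0][0] = 0 + 4 = 4, A[1][1] + B[1][0] = 8 + -1 = 7, A[1][2] + B[2][0] = 3 + 1 = 4) = 4 (attained at k = 0)
  C[1][1] = min over k of (A[1][0] + B[0][1] = 0 + -5 = -5, A[1][1] + B[1][1] = 8 + 4 = 12, A[1][2] + B[2][1] = 3 + 4 = 7) = -5 (attained at k = 0)
  C[1][2] = min over k of (A[1][0] + B[0][2] = 0 + 2 = 2, A[1][1] + B[1][2] = 8 + 1 = 9, A[1][2] + B[2][2] = 3 + 10 = 13) = 2 (attained at k = 0)
  C[2][0] = min over k of (A[2][0] + B[0][0] = 4 + 4 = 8, A[2][1] + B[1][0] = 3 + -1 = 2, A[2][2] + B[2][0] = 3 + 1 = 4) = 2 (attained at k = 1)
  C[2][1] = min over k of (A[2][0] + B[0][1] = 4 + -5 = -1, A[2][1] + B[1][1] = 3 + 4 = 7, A[2][2] + B[2][1] = 3 + 4 = 7) = -1 (attained at k = 0)
  C[2][2] = min over k of (A[2][0] + B[0][2] = 4 + 2 = 6, A[2][1] + B[1][2] = 3 + 1 = 4, A[2][2] + B[2][2] = 3 + 10 = 13) = 4 (attained at k = 1)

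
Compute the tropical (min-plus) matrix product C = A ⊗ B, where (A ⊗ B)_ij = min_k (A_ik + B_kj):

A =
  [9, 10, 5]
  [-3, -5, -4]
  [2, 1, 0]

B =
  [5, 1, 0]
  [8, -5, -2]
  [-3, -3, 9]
A ⊗ B =
  [2, 2, 8]
  [-7, -10, -7]
  [-3, -4, -1]

Apply the min-plus product entry-by-entry:
  C[0][0] = min over k of (A[0][0] + B[0][0] = 9 + 5 = 14, A[0][1] + B[1][0] = 10 + 8 = 18, A[0][2] + B[2][0] = 5 + -3 = 2) = 2 (attained at k = 2)
  C[0][1] = min over k of (A[0][0] + B[0][1] = 9 + 1 = 10, A[0][1] + B[1][1] = 10 + -5 = 5, A[0][2] + B[2][1] = 5 + -3 = 2) = 2 (attained at k = 2)
  C[0][2] = min over k of (A[0][0] + B[0][2] = 9 + 0 = 9, A[0][1] + B[1][2] = 10 + -2 = 8, A[0][2] + B[2][2] = 5 + 9 = 14) = 8 (attained at k = 1)
  C[1][0] = min over k of (A[1][0] + B[0][0] = -3 + 5 = 2, A[1][1] + B[1][0] = -5 + 8 = 3, A[1][2] + B[2][0] = -4 + -3 = -7) = -7 (attained at k = 2)
  C[1][1] = min over k of (A[1][0] + B[0][1] = -3 + 1 = -2, A[1][1] + B[1][1] = -5 + -5 = -10, A[1][2] + B[2][1] = -4 + -3 = -7) = -10 (attained at k = 1)
  C[1][2] = min over k of (A[1][0] + B[0][2] = -3 + 0 = -3, A[1][1] + B[1][2] = -5 + -2 = -7, A[1][2] + B[2][2] = -4 + 9 = 5) = -7 (attained at k = 1)
  C[2][0] = min over k of (A[2][0] + B[0][0] = 2 + 5 = 7, A[2][1] + B[1][0] = 1 + 8 = 9, A[2][2] + B[2][0] = 0 + -3 = -3) = -3 (attained at k = 2)
  C[2][1] = min over k of (A[2][0] + B[0][1] = 2 + 1 = 3, A[2][1] + B[1][1] = 1 + -5 = -4, A[2][2] + B[2][1] = 0 + -3 = -3) = -4 (attained at k = 1)
  C[2][2] = min over k of (A[2][0] + B[0][2] = 2 + 0 = 2, A[2][1] + B[1][2] = 1 + -2 = -1, A[2][2] + B[2][2] = 0 + 9 = 9) = -1 (attained at k = 1)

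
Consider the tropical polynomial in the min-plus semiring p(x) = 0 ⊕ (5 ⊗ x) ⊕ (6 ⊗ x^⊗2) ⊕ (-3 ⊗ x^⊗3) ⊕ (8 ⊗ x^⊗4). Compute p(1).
p(1) = 0

A tropical monomial a ⊗ x^⊗i evaluates to a + i · x. Evaluating each term at x = 1:
  Term 0 contributes 0 + 0 · 1 = 0
  Term 1 contributes 5 + 1 · 1 = 6
  Term 2 contributes 6 + 2 · 1 = 8
  Term 3 contributes -3 + 3 · 1 = 0
  Term 4 contributes 8 + 4 · 1 = 12
p(1) = ⊕ of these = min[0, 6, 8, 0, 12] = 0.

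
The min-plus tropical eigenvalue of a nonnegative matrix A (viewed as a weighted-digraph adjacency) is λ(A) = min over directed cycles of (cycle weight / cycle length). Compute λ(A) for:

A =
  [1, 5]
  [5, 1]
λ(A) = 1

Enumerate directed cycles and compute their means (weight / length). Sample:
  cycle 0 → 0: weight = 1, length = 1, mean = 1/1 ≈ 1.000
  cycle 1 → 1: weight = 1, length = 1, mean = 1/1 ≈ 1.000
  cycle 0 → 1 → 0: weight = 10, length = 2, mean = 10/2 ≈ 5.000
  cycle 1 → 0 → 1: weight = 10, length = 2, mean = 10/2 ≈ 5.000
Minimum mean = 1.000, attained e.g. along the cycle 0 → 0 with weight 1 and length 1. So λ(A) = 1/1 = 1.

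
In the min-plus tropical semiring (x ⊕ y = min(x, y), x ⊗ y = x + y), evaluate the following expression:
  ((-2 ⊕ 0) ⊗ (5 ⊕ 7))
((-2 ⊕ 0) ⊗ (5 ⊕ 7)) = 3

Expand innermost to outermost. Recall ⊕ takes the minimum of its arguments and ⊗ takes their sum. Working out the expression ((-2 ⊕ 0) ⊗ (5 ⊕ 7)) gives 3.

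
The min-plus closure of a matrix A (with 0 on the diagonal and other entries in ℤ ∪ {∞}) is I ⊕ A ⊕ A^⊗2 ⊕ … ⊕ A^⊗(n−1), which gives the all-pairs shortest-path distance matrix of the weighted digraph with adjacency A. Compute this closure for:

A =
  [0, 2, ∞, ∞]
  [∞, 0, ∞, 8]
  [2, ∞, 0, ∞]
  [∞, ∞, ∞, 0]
Closure =
  [0, 2, ∞, 10]
  [∞, 0, ∞, 8]
  [2, 4, 0, 12]
  [∞, ∞, ∞, 0]

This is the Floyd-Warshall all-pairs shortest-path computation. For each intermediate vertex k = 0, 1, …, 3, update dist[i][j] ← min(dist[i][j], dist[i][k] + dist[k][j]). The final matrix gives, for each (i, j), the minimum total weight of any directed path from i to j (possibly empty when i = j).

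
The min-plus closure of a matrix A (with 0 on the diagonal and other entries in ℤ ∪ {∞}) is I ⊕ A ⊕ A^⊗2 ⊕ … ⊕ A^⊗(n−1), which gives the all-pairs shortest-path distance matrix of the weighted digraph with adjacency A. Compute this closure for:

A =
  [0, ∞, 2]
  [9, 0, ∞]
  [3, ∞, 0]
Closure =
  [0, ∞, 2]
  [9, 0, 11]
  [3, ∞, 0]

This is the Floyd-Warshall all-pairs shortest-path computation. For each intermediate vertex k = 0, 1, …, 2, update dist[i][j] ← min(dist[i][j], dist[i][k] + dist[k][j]). The final matrix gives, for each (i, j), the minimum total weight of any directed path from i to j (possibly empty when i = j).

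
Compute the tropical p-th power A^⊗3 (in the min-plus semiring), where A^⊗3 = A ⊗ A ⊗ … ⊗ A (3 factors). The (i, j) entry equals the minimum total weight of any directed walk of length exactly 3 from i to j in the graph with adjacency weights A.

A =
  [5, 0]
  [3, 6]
A^⊗3 =
  [8, 3]
  [6, 8]

Each entry (A^⊗3)_ij equals the minimum over all length-3 walks i = v_0 → v_1 → … → v_3 = j of Σ_t A[v_t][v_{t+1}]. For example, for (i, j) = (0, 1) we minimise over 4 possible intermediate vertex sequences; the minimum is 3, attained along the walk 0 → 1 → 0 → 1.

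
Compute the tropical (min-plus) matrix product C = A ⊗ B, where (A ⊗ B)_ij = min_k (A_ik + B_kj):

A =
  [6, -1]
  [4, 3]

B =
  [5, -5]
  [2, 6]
A ⊗ B =
  [1, 1]
  [5, -1]

Apply the min-plus product entry-by-entry:
  C[0][0] = min over k of (A[0][0] + B[0][0] = 6 + 5 = 11, A[0][1] + B[1][0] = -1 + 2 = 1) = 1 (attained at k = 1)
  C[0][1] = min over k of (A[0][0] + B[0][1] = 6 + -5 = 1, A[0][1] + B[1][1] = -1 + 6 = 5) = 1 (attained at k = 0)
  C[1][0] = min over k of (A[1][0] + B[0][0] = 4 + 5 = 9, A[1][1] + B[1][0] = 3 + 2 = 5) = 5 (attained at k = 1)
  C[1][1] = min over k of (A[1][0] + B[0][1] = 4 + -5 = -1, A[1][1] + B[1][1] = 3 + 6 = 9) = -1 (attained at k = 0)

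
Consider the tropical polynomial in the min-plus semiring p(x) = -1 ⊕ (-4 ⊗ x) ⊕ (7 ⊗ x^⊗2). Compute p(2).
p(2) = -2

A tropical monomial a ⊗ x^⊗i evaluates to a + i · x. Evaluating each term at x = 2:
  Term 0 contributes -1 + 0 · 2 = -1
  Term 1 contributes -4 + 1 · 2 = -2
  Term 2 contributes 7 + 2 · 2 = 11
p(2) = ⊕ of these = min[-1, -2, 11] = -2.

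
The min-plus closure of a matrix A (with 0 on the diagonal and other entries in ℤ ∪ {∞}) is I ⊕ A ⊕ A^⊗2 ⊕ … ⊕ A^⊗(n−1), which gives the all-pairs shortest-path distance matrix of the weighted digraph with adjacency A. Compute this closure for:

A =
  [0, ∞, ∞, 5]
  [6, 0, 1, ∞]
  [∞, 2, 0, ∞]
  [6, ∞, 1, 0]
Closure =
  [0, 8, 6, 5]
  [6, 0, 1, 11]
  [8, 2, 0, 13]
  [6, 3, 1, 0]

This is the Floyd-Warshall all-pairs shortest-path computation. For each intermediate vertex k = 0, 1, …, 3, update dist[i][j] ← min(dist[i][j], dist[i][k] + dist[k][j]). The final matrix gives, for each (i, j), the minimum total weight of any directed path from i to j (possibly empty when i = j).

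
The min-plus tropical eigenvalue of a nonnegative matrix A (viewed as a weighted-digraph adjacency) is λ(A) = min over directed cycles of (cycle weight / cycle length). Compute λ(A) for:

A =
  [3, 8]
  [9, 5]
λ(A) = 3

Enumerate directed cycles and compute their means (weight / length). Sample:
  cycle 0 → 0: weight = 3, length = 1, mean = 3/1 ≈ 3.000
  cycle 1 → 1: weight = 5, length = 1, mean = 5/1 ≈ 5.000
  cycle 0 → 1 → 0: weight = 17, length = 2, mean = 17/2 ≈ 8.500
  cycle 1 → 0 → 1: weight = 17, length = 2, mean = 17/2 ≈ 8.500
Minimum mean = 3.000, attained e.g. along the cycle 0 → 0 with weight 3 and length 1. So λ(A) = 3/1 = 3.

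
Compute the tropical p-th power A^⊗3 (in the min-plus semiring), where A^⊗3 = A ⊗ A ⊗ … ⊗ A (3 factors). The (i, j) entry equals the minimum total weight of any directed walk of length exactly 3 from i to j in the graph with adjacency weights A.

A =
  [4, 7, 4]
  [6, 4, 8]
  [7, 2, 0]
A^⊗3 =
  [11, 6, 4]
  [14, 10, 8]
  [7, 2, 0]

Each entry (A^⊗3)_ij equals the minimum over all length-3 walks i = v_0 → v_1 → … → v_3 = j of Σ_t A[v_t][v_{t+1}]. For example, for (i, j) = (0, 2) we minimise over 9 possible intermediate vertex sequences; the minimum is 4, attained along the walk 0 → 2 → 2 → 2.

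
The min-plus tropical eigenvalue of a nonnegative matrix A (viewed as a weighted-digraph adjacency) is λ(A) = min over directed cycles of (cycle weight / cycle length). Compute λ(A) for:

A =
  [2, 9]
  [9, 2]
λ(A) = 2

Enumerate directed cycles and compute their means (weight / length). Sample:
  cycle 0 → 0: weight = 2, length = 1, mean = 2/1 ≈ 2.000
  cycle 1 → 1: weight = 2, length = 1, mean = 2/1 ≈ 2.000
  cycle 0 → 1 → 0: weight = 18, length = 2, mean = 18/2 ≈ 9.000
  cycle 1 → 0 → 1: weight = 18, length = 2, mean = 18/2 ≈ 9.000
Minimum mean = 2.000, attained e.g. along the cycle 0 → 0 with weight 2 and length 1. So λ(A) = 2/1 = 2.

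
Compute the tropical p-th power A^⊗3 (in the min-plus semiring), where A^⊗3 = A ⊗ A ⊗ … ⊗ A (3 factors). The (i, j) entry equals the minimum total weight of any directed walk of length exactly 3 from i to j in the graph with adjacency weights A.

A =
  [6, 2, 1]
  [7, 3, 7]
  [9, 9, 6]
A^⊗3 =
  [12, 8, 10]
  [13, 9, 11]
  [18, 14, 16]

Each entry (A^⊗3)_ij equals the minimum over all length-3 walks i = v_0 → v_1 → … → v_3 = j of Σ_t A[v_t][v_{t+1}]. For example, for (i, j) = (0, 2) we minimise over 9 possible intermediate vertex sequences; the minimum is 10, attained along the walk 0 → 1 → 0 → 2.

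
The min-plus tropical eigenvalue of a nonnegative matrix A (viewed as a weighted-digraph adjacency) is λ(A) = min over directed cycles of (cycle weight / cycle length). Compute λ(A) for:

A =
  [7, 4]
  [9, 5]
λ(A) = 5

Enumerate directed cycles and compute their means (weight / length). Sample:
  cycle 0 → 0: weight = 7, length = 1, mean = 7/1 ≈ 7.000
  cycle 1 → 1: weight = 5, length = 1, mean = 5/1 ≈ 5.000
  cycle 0 → 1 → 0: weight = 13, length = 2, mean = 13/2 ≈ 6.500
  cycle 1 → 0 → 1: weight = 13, length = 2, mean = 13/2 ≈ 6.500
Minimum mean = 5.000, attained e.g. along the cycle 1 → 1 with weight 5 and length 1. So λ(A) = 5/1 = 5.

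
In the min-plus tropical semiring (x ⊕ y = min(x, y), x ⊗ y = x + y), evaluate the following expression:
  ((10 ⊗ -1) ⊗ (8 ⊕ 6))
((10 ⊗ -1) ⊗ (8 ⊕ 6)) = 15

Expand innermost to outermost. Recall ⊕ takes the minimum of its arguments and ⊗ takes their sum. Working out the expression ((10 ⊗ -1) ⊗ (8 ⊕ 6)) gives 15.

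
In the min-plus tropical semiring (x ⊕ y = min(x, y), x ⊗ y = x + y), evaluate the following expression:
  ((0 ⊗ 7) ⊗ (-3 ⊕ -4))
((0 ⊗ 7) ⊗ (-3 ⊕ -4)) = 3

Expand innermost to outermost. Recall ⊕ takes the minimum of its arguments and ⊗ takes their sum. Working out the expression ((0 ⊗ 7) ⊗ (-3 ⊕ -4)) gives 3.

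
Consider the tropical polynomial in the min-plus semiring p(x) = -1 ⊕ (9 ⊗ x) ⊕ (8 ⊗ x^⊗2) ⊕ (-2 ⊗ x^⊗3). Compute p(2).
p(2) = -1

A tropical monomial a ⊗ x^⊗i evaluates to a + i · x. Evaluating each term at x = 2:
  Term 0 contributes -1 + 0 · 2 = -1
  Term 1 contributes 9 + 1 · 2 = 11
  Term 2 contributes 8 + 2 · 2 = 12
  Term 3 contributes -2 + 3 · 2 = 4
p(2) = ⊕ of these = min[-1, 11, 12, 4] = -1.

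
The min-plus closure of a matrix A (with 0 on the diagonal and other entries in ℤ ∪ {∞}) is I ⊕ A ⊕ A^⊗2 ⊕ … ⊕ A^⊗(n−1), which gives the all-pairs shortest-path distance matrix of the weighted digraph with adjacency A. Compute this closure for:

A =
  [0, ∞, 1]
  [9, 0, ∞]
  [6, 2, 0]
Closure =
  [0, 3, 1]
  [9, 0, 10]
  [6, 2, 0]

This is the Floyd-Warshall all-pairs shortest-path computation. For each intermediate vertex k = 0, 1, …, 2, update dist[i][j] ← min(dist[i][j], dist[i][k] + dist[k][j]). The final matrix gives, for each (i, j), the minimum total weight of any directed path from i to j (possibly empty when i = j).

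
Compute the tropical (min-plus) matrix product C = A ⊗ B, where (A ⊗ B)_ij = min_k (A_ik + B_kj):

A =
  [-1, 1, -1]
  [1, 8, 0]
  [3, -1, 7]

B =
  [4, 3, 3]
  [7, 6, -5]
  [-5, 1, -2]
A ⊗ B =
  [-6, 0, -4]
  [-5, 1, -2]
  [2, 5, -6]

Apply the min-plus product entry-by-entry:
  C[0][0] = min over k of (A[0][0] + B[0][0] = -1 + 4 = 3, A[0][1] + B[1][0] = 1 + 7 = 8, A[0][2] + B[2][0] = -1 + -5 = -6) = -6 (attained at k = 2)
  C[0][1] = min over k of (A[0][0] + B[0][1] = -1 + 3 = 2, A[0][1] + B[1][1] = 1 + 6 = 7, A[0][2] + B[2][1] = -1 + 1 = 0) = 0 (attained at k = 2)
  C[0][2] = min over k of (A[0][0] + B[0][2] = -1 + 3 = 2, A[0][1] + B[1][2] = 1 + -5 = -4, A[0][2] + B[2][2] = -1 + -2 = -3) = -4 (attained at k = 1)
  C[1][0] = min over k of (A[1][0] + B[0][0] = 1 + 4 = 5, A[1][1] + B[1][0] = 8 + 7 = 15, A[1][2] + B[2][0] = 0 + -5 = -5) = -5 (attained at k = 2)
  C[1][1] = min over k of (A[1][0] + B[0][1] = 1 + 3 = 4, A[1][1] + B[1][1] = 8 + 6 = 14, A[1][2] + B[2][1] = 0 + 1 = 1) = 1 (attained at k = 2)
  C[1][2] = min over k of (A[1][0] + B[0][2] = 1 + 3 = 4, A[1][1] + B[1][2] = 8 + -5 = 3, A[1][2] + B[2][2] = 0 + -2 = -2) = -2 (attained at k = 2)
  C[2][0] = min over k of (A[2][0] + B[0][0] = 3 + 4 = 7, A[2][1] + B[1][0] = -1 + 7 = 6, A[2][2] + B[2][0] = 7 + -5 = 2) = 2 (attained at k = 2)
  C[2][1] = min over k of (A[2][0] + B[0][1] = 3 + 3 = 6, A[2][1] + B[1][1] = -1 + 6 = 5, A[2][2] + B[2][1] = 7 + 1 = 8) = 5 (attained at k = 1)
  C[2][2] = min over k of (A[2][0] + B[0][2] = 3 + 3 = 6, A[2][1] + B[1][2] = -1 + -5 = -6, A[2][2] + B[2][2] = 7 + -2 = 5) = -6 (attained at k = 1)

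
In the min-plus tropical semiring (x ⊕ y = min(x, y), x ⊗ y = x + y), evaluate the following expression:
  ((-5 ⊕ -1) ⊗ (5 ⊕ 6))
((-5 ⊕ -1) ⊗ (5 ⊕ 6)) = 0

Expand innermost to outermost. Recall ⊕ takes the minimum of its arguments and ⊗ takes their sum. Working out the expression ((-5 ⊕ -1) ⊗ (5 ⊕ 6)) gives 0.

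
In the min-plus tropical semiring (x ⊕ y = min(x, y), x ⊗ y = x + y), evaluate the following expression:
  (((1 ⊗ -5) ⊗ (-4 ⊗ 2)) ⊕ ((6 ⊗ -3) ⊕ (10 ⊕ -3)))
(((1 ⊗ -5) ⊗ (-4 ⊗ 2)) ⊕ ((6 ⊗ -3) ⊕ (10 ⊕ -3))) = -6

Expand innermost to outermost. Recall ⊕ takes the minimum of its arguments and ⊗ takes their sum. Working out the expression (((1 ⊗ -5) ⊗ (-4 ⊗ 2)) ⊕ ((6 ⊗ -3) ⊕ (10 ⊕ -3))) gives -6.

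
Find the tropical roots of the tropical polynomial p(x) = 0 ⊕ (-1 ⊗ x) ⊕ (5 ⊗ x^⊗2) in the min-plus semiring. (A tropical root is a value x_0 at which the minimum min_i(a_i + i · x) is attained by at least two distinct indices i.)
Roots: {-6, 1}

Each tropical root is a break point of the lower envelope of the lines y = a_i + i · x (there are 3 lines, with slopes 0, 1, ..., 2). Only the lines that attain the minimum somewhere contribute to roots; other lines are dominated. Here the surviving (envelope) indices are i = 2, i = 1, i = 0.
Intersections between consecutive envelope lines give the roots: for adjacent envelope indices i < j the intersection is x = (a_i − a_j) / (j − i). Reading off the sorted break points: {-6, 1}.
Verification: at each break x_0, at least two indices attain the minimum of min_i(a_i + i · x_0).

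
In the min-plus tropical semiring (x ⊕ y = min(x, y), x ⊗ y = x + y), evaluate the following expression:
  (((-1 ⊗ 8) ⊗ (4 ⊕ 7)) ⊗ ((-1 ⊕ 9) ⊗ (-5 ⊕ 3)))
(((-1 ⊗ 8) ⊗ (4 ⊕ 7)) ⊗ ((-1 ⊕ 9) ⊗ (-5 ⊕ 3))) = 5

Expand innermost to outermost. Recall ⊕ takes the minimum of its arguments and ⊗ takes their sum. Working out the expression (((-1 ⊗ 8) ⊗ (4 ⊕ 7)) ⊗ ((-1 ⊕ 9) ⊗ (-5 ⊕ 3))) gives 5.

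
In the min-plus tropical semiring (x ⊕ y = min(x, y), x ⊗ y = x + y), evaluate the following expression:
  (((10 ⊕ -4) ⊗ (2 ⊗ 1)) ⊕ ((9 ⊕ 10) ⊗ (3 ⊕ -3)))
(((10 ⊕ -4) ⊗ (2 ⊗ 1)) ⊕ ((9 ⊕ 10) ⊗ (3 ⊕ -3))) = -1

Expand innermost to outermost. Recall ⊕ takes the minimum of its arguments and ⊗ takes their sum. Working out the expression (((10 ⊕ -4) ⊗ (2 ⊗ 1)) ⊕ ((9 ⊕ 10) ⊗ (3 ⊕ -3))) gives -1.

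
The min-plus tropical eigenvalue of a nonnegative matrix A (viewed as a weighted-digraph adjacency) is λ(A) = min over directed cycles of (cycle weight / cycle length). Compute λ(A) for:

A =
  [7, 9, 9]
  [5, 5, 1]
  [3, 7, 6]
λ(A) = 4

Enumerate directed cycles and compute their means (weight / length). Sample:
  cycle 0 → 0: weight = 7, length = 1, mean = 7/1 ≈ 7.000
  cycle 1 → 1: weight = 5, length = 1, mean = 5/1 ≈ 5.000
  cycle 2 → 2: weight = 6, length = 1, mean = 6/1 ≈ 6.000
  cycle 0 → 1 → 0: weight = 14, length = 2, mean = 14/2 ≈ 7.000
  cycle 0 → 2 → 0: weight = 12, length = 2, mean = 12/2 ≈ 6.000
  cycle 1 → 0 → 1: weight = 14, length = 2, mean = 14/2 ≈ 7.000
Minimum mean = 4.000, attained e.g. along the cycle 1 → 2 → 1 with weight 8 and length 2. So λ(A) = 8/2 = 4.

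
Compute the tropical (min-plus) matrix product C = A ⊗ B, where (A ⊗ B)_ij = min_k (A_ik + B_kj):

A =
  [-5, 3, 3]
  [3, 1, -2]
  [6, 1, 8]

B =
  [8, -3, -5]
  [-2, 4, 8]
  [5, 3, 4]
A ⊗ B =
  [1, -8, -10]
  [-1, 0, -2]
  [-1, 3, 1]

Apply the min-plus product entry-by-entry:
  C[0][0] = min over k of (A[0][0] + B[0][0] = -5 + 8 = 3, A[0][1] + B[1][0] = 3 + -2 = 1, A[0][2] + B[2][0] = 3 + 5 = 8) = 1 (attained at k = 1)
  C[0][1] = min over k of (A[0][0] + B[0][1] = -5 + -3 = -8, A[0][1] + B[1][1] = 3 + 4 = 7, A[0][2] + B[2][1] = 3 + 3 = 6) = -8 (attained at k = 0)
  C[0][2] = min over k of (A[0][0] + B[0][2] = -5 + -5 = -10, A[0][1] + B[1][2] = 3 + 8 = 11, A[0][2] + B[2][2] = 3 + 4 = 7) = -10 (attained at k = 0)
  C[1][0] = min over k of (A[1][0] + B[0][0] = 3 + 8 = 11, A[1][1] + B[1][0] = 1 + -2 = -1, A[1][2] + B[2][0] = -2 + 5 = 3) = -1 (attained at k = 1)
  C[1][1] = min over k of (A[1][0] + B[0][1] = 3 + -3 = 0, A[1][1] + B[1][1] = 1 + 4 = 5, A[1][2] + B[2][1] = -2 + 3 = 1) = 0 (attained at k = 0)
  C[1][2] = min over k of (A[1][0] + B[0][2] = 3 + -5 = -2, A[1][1] + B[1][2] = 1 + 8 = 9, A[1][2] + B[2][2] = -2 + 4 = 2) = -2 (attained at k = 0)
  C[2][0] = min over k of (A[2][0] + B[0][0] = 6 + 8 = 14, A[2][1] + B[1][0] = 1 + -2 = -1, A[2][2] + B[2][0] = 8 + 5 = 13) = -1 (attained at k = 1)
  C[2][1] = min over k of (A[2][0] + B[0][1] = 6 + -3 = 3, A[2][1] + B[1][1] = 1 + 4 = 5, A[2][2] + B[2][1] = 8 + 3 = 11) = 3 (attained at k = 0)
  C[2][2] = min over k of (A[2][0] + B[0][2] = 6 + -5 = 1, A[2][1] + B[1][2] = 1 + 8 = 9, A[2][2] + B[2][2] = 8 + 4 = 12) = 1 (attained at k = 0)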